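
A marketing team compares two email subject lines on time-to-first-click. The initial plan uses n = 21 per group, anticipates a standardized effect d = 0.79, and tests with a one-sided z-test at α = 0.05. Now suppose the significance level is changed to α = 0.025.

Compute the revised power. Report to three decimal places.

δ = d·√(n/2) = 0.79 × √(21/2) = 2.5599 (unchanged). New critical value: z_{0.025} = 1.960.
Revised power = Φ(δ − 1.960) = Φ(0.600) = 0.7257.

Power ≈ 0.726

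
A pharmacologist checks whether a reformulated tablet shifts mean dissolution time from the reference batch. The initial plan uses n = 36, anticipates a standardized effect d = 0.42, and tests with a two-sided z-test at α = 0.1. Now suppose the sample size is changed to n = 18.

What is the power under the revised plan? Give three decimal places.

Power ≈ 0.555

With n = 18: δ = d·√n = 0.42 × √18 = 1.7819. Critical value z_{0.05} = 1.645.
Revised power = Φ(δ − 1.645) + Φ(−δ − 1.645) = Φ(0.137) + Φ(-3.427) = 0.5545 + 0.0003 = 0.5548.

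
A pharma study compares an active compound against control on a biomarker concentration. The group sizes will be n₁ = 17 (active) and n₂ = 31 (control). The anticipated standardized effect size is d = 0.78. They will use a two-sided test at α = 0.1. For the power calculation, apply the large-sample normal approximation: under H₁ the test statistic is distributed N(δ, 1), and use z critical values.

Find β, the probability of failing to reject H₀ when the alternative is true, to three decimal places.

Noncentrality parameter: δ = d / √(1/n₁ + 1/n₂) = 0.78 / √(1/17 + 1/31) = 2.5845
Critical value for a two-sided test at α = 0.1: z_{α/2} = 1.645.
Power = Φ(δ − 1.645) + Φ(−δ − 1.645) = Φ(0.940) + Φ(-4.229) = 0.8263 + 0.0000 = 0.8263.
Type II error: β = 1 − power = 1 − 0.8263 = 0.1737.

β ≈ 0.174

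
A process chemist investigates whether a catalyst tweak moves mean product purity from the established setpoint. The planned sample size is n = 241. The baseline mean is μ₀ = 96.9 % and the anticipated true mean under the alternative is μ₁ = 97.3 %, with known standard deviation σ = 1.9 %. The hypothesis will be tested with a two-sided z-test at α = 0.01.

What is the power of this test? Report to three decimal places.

Power ≈ 0.756

Standardized effect: d = |μ₁ − μ₀| / σ = |97.3 − 96.9| / 1.9 = 0.2105
Noncentrality parameter: δ = d·√n = 0.2105 × √241 = 3.2682
Critical value for a two-sided test at α = 0.01: z_{α/2} = 2.576.
Power = Φ(δ − 2.576) + Φ(−δ − 2.576) = Φ(0.692) + Φ(-5.844) = 0.7557 + 0.0000 = 0.7557.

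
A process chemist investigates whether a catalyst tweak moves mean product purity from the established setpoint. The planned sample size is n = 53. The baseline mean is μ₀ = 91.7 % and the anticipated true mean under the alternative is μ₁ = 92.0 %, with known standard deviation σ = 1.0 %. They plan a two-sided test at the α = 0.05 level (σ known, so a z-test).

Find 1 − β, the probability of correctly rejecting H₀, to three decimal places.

Standardized effect: d = |μ₁ − μ₀| / σ = |92.0 − 91.7| / 1.0 = 0.3000
Noncentrality parameter: δ = d·√n = 0.3000 × √53 = 2.1840
Critical value for a two-sided test at α = 0.05: z_{α/2} = 1.960.
Power = Φ(δ − 1.960) + Φ(−δ − 1.960) = Φ(0.224) + Φ(-4.144) = 0.5886 + 0.0000 = 0.5887.

Power ≈ 0.589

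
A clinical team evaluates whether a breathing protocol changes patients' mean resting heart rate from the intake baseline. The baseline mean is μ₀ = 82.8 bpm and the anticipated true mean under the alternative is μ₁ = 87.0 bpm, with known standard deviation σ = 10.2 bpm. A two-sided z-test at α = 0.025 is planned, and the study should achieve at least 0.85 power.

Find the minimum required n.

n = 64

Standardized effect: d = |μ₁ − μ₀| / σ = |87.0 − 82.8| / 10.2 = 0.4118
For power 0.85 need Φ(δ − z_{0.0125}) = 0.85, so δ = z_{0.0125} + z_{0.15} = 2.241 + 1.036 = 3.278.
(For δ > 0 the lower-tail rejection region contributes negligibly to power, so the one-term inversion is standard.)
δ = d·√n ⇒ n = (δ/d)² = (3.278 / 0.4118)² = 63.37.
Round up to the next whole unit.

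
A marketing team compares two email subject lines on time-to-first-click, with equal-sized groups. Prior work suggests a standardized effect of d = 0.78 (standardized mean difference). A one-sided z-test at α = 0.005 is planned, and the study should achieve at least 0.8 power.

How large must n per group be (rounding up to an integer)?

n = 39 per group

For power 0.8 need Φ(δ − z_{0.005}) = 0.8, so δ = z_{0.005} + z_{0.20} = 2.576 + 0.842 = 3.417.
δ = d·√(n/2) ⇒ n = 2(δ/d)² = 2 × (3.417 / 0.78)² = 38.39.
Round up to the next whole unit.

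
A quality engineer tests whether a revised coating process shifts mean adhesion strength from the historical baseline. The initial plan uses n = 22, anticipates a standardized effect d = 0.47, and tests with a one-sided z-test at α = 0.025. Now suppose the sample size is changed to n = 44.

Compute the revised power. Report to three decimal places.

With n = 44: δ = d·√n = 0.47 × √44 = 3.1176. Critical value z_{0.025} = 1.960.
Revised power = P(Z > 1.960 − δ) = Φ(1.158) = 0.8765.

Power ≈ 0.876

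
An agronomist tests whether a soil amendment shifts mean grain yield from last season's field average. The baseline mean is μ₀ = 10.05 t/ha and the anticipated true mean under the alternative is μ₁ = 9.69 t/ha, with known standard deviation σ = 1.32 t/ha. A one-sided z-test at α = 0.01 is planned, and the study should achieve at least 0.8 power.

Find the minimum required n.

Standardized effect: d = |μ₁ − μ₀| / σ = |9.69 − 10.05| / 1.32 = 0.2727
Set Φ(δ − 2.326) = 0.8; then δ − 2.326 = Φ⁻¹(0.8) = 0.842, giving δ = 3.168.
δ = d·√n ⇒ n = (δ/d)² = (3.168 / 0.2727)² = 134.93.
Rounding up, n = 135.

n = 135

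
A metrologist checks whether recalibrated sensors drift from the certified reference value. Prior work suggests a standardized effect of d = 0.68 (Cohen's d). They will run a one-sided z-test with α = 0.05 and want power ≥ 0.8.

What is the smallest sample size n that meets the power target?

Set Φ(δ − 1.645) = 0.8; then δ − 1.645 = Φ⁻¹(0.8) = 0.842, giving δ = 2.486.
δ = d·√n ⇒ n = (δ/d)² = (2.486 / 0.68)² = 13.37.
Round up to the next whole unit.

n = 14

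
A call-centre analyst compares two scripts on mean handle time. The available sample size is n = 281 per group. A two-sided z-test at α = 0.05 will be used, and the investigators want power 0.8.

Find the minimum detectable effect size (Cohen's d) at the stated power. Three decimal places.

d ≈ 0.236

Need Φ(δ − 1.960) = 0.8, so δ = 1.960 + 0.842 = 2.802.
(The second rejection-region term Φ(−δ − z_{α/2}) is negligible and dropped.)
δ = d·√(n/2) ⇒ d = δ/√(n/2) = 2.802/√(281/2) = 0.2364.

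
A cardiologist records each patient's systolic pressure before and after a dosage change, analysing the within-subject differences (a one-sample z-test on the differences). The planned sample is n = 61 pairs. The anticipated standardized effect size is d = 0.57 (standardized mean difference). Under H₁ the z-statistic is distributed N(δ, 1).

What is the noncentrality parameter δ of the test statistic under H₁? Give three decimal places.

The noncentrality parameter scales effect size by the design's sample-size factor: δ = d·√n = 0.57 × √61 = 4.4518

δ ≈ 4.452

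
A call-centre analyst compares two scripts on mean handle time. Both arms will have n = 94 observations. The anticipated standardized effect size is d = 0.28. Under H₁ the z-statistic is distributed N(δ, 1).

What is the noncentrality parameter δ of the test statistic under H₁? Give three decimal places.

δ ≈ 1.920

δ = d·√(n/2) = 0.28 × √(94/2) = 1.9196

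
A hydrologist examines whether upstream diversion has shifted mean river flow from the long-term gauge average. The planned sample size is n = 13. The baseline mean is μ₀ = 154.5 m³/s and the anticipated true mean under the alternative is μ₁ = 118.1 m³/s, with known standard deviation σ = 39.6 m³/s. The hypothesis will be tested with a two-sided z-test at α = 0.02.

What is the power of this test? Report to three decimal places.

Standardized effect: d = |μ₁ − μ₀| / σ = |118.1 − 154.5| / 39.6 = 0.9192
Noncentrality parameter: δ = d·√n = 0.9192 × √13 = 3.3142
Two-sided α = 0.02 → critical value z_{0.01} = 2.326.
Power = Φ(δ − 2.326) + Φ(−δ − 2.326) = Φ(0.988) + Φ(-5.641) = 0.8384 + 0.0000 = 0.8384.

Power ≈ 0.838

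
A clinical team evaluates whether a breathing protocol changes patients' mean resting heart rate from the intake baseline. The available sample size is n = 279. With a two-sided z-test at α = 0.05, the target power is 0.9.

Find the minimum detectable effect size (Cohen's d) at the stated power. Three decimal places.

Required noncentrality: δ = z_{0.025} + z_{0.10} = 1.960 + 1.282 = 3.242.
(The second rejection-region term Φ(−δ − z_{α/2}) is negligible and dropped.)
δ = d·√n ⇒ d = δ/√n = 3.242/√279 = 0.1941.

d ≈ 0.194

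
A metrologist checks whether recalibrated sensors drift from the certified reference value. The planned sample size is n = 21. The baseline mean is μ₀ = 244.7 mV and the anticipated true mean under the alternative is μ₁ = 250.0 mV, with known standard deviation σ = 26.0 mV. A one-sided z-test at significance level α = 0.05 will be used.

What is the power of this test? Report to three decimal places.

Standardized effect: d = |μ₁ − μ₀| / σ = |250.0 − 244.7| / 26.0 = 0.2038
Noncentrality parameter: δ = d·√n = 0.2038 × √21 = 0.9341
Critical value for a one-sided test at α = 0.05: z_α = 1.645.
Power = P(Z > 1.645 − δ) = Φ(-0.711) = 0.2386.

Power ≈ 0.239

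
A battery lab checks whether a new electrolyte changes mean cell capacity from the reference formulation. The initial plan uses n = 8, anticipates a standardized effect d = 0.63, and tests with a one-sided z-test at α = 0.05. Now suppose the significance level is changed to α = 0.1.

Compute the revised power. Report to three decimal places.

δ = d·√n = 0.63 × √8 = 1.7819 (unchanged). New critical value: z_{0.1} = 1.282.
Revised power = Φ(δ − 1.282) = Φ(0.500) = 0.6916.

Power ≈ 0.692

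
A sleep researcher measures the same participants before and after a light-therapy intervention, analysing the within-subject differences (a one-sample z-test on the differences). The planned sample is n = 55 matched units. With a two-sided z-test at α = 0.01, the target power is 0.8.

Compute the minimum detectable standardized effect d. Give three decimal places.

d ≈ 0.461

Required noncentrality: δ = z_{0.005} + z_{0.20} = 2.576 + 0.842 = 3.417.
(Lower-tail contribution to power is negligible for δ > 0.)
δ = d·√n ⇒ d = δ/√n = 3.417/√55 = 0.4608.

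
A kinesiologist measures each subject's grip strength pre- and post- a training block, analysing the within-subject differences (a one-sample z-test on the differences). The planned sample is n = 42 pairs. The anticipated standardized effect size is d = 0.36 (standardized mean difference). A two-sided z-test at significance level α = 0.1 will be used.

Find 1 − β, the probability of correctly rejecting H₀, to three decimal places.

Noncentrality parameter: δ = d·√n = 0.36 × √42 = 2.3331
Two-sided α = 0.1 → critical value z_{0.05} = 1.645.
Power = Φ(δ − 1.645) + Φ(−δ − 1.645) = Φ(0.688) + Φ(-3.978) = 0.7543 + 0.0000 = 0.7544.

Power ≈ 0.754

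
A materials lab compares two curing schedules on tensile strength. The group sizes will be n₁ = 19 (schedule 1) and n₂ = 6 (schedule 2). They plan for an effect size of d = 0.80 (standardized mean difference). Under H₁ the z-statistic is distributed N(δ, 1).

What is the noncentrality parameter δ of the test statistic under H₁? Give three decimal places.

δ ≈ 1.708

The noncentrality parameter scales effect size by the design's sample-size factor: δ = d / √(1/n₁ + 1/n₂) = 0.80 / √(1/19 + 1/6) = 1.7083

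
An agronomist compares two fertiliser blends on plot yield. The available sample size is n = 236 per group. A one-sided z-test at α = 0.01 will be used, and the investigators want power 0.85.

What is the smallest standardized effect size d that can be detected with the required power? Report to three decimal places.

Required noncentrality: δ = z_{0.01} + z_{0.15} = 2.326 + 1.036 = 3.363.
δ = d·√(n/2) ⇒ d = δ/√(n/2) = 3.363/√(236/2) = 0.3096.

d ≈ 0.310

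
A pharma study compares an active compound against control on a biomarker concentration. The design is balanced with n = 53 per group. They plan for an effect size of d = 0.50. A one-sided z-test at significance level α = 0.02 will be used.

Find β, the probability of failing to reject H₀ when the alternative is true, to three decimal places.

β ≈ 0.301

Noncentrality parameter: δ = d·√(n/2) = 0.50 × √(53/2) = 2.5739
One-sided α = 0.02 → critical value z_{0.02} = 2.054.
Power = P(Z > 2.054 − δ) = Φ(0.520) = 0.6985.
Type II error: β = 1 − power = 1 − 0.6985 = 0.3015.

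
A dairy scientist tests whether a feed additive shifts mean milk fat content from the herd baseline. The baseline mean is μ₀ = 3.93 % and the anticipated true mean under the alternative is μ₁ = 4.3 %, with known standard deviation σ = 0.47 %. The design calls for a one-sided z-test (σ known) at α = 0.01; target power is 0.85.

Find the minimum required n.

Standardized effect: d = |μ₁ − μ₀| / σ = |4.3 − 3.93| / 0.47 = 0.7872
For power 0.85 need Φ(δ − z_{0.01}) = 0.85, so δ = z_{0.01} + z_{0.15} = 2.326 + 1.036 = 3.363.
δ = d·√n ⇒ n = (δ/d)² = (3.363 / 0.7872)² = 18.25.
Rounding up, n = 19.

n = 19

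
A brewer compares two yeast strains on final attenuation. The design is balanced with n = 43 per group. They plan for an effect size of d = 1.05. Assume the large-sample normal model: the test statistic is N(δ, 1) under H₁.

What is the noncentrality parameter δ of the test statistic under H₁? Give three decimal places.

The noncentrality parameter scales effect size by the design's sample-size factor: δ = d·√(n/2) = 1.05 × √(43/2) = 4.8686

δ ≈ 4.869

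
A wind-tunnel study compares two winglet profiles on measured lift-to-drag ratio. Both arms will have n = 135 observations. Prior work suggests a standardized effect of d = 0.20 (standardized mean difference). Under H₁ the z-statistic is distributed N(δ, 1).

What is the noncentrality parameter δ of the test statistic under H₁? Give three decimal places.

δ ≈ 1.643

The noncentrality parameter scales effect size by the design's sample-size factor: δ = d·√(n/2) = 0.20 × √(135/2) = 1.6432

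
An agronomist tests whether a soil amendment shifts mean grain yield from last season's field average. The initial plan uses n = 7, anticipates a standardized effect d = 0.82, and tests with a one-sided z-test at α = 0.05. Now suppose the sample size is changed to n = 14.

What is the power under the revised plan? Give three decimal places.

Power ≈ 0.923

With n = 14: δ = d·√n = 0.82 × √14 = 3.0682. Critical value z_{0.05} = 1.645.
Revised power = Φ(δ − 1.645) = Φ(1.423) = 0.9227.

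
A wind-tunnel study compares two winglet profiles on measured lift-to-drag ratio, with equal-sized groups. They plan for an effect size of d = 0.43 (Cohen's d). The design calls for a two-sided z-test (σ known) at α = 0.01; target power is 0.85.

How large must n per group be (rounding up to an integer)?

n = 142 per group

For power 0.85 need Φ(δ − z_{0.005}) = 0.85, so δ = z_{0.005} + z_{0.15} = 2.576 + 1.036 = 3.612.
(Ignoring the negligible lower-tail rejection probability gives the usual closed-form inversion.)
δ = d·√(n/2) ⇒ n = 2(δ/d)² = 2 × (3.612 / 0.43)² = 141.14.
Rounding up, n = 142 per group.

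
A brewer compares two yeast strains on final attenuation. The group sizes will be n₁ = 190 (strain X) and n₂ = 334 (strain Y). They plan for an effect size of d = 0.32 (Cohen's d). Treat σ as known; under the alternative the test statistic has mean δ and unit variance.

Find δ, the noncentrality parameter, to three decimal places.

δ ≈ 3.522

The noncentrality parameter scales effect size by the design's sample-size factor: δ = d / √(1/n₁ + 1/n₂) = 0.32 / √(1/190 + 1/334) = 3.5216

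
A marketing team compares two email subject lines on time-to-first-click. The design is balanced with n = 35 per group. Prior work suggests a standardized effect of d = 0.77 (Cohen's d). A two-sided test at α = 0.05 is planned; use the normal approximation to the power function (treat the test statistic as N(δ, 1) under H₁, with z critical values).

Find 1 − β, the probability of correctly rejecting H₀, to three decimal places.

Noncentrality parameter: δ = d·√(n/2) = 0.77 × √(35/2) = 3.2211
Critical value for a two-sided test at α = 0.05: z_{α/2} = 1.960.
Power = Φ(δ − 1.960) + Φ(−δ − 1.960) = Φ(1.261) + Φ(-5.181) = 0.8964 + 0.0000 = 0.8964.

Power ≈ 0.896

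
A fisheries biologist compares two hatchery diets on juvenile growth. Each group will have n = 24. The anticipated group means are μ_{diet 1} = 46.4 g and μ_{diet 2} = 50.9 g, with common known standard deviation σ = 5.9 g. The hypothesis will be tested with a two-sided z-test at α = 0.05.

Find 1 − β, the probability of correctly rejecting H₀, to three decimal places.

Power ≈ 0.752

Standardized effect: d = |μ_{diet 1} − μ_{diet 2}| / σ = |46.4 − 50.9| / 5.9 = 0.7627
Noncentrality parameter: δ = d·√(n/2) = 0.7627 × √(24/2) = 2.6421
Two-sided α = 0.05 → critical value z_{0.025} = 1.960.
Power = Φ(δ − 1.960) + Φ(−δ − 1.960) = Φ(0.682) + Φ(-4.602) = 0.7524 + 0.0000 = 0.7524.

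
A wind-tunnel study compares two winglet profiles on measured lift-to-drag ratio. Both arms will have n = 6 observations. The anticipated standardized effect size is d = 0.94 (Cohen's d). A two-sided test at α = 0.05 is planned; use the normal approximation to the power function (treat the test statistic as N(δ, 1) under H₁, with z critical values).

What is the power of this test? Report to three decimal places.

Noncentrality parameter: δ = d·√(n/2) = 0.94 × √(6/2) = 1.6281
Critical value for a two-sided test at α = 0.05: z_{α/2} = 1.960.
Power = Φ(δ − 1.960) + Φ(−δ − 1.960) = Φ(-0.332) + Φ(-3.588) = 0.3700 + 0.0002 = 0.3702.

Power ≈ 0.370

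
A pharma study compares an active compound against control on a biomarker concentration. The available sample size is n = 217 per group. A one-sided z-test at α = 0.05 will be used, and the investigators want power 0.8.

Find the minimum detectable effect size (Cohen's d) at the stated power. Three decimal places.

Need Φ(δ − 1.645) = 0.8, so δ = 1.645 + 0.842 = 2.486.
δ = d·√(n/2) ⇒ d = δ/√(n/2) = 2.486/√(217/2) = 0.2387.

d ≈ 0.239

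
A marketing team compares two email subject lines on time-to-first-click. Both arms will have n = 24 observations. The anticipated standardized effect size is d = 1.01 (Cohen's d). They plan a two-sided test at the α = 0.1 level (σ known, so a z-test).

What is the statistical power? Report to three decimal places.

Power ≈ 0.968

Noncentrality parameter: λ = d·√(n/2) = 1.01 × √(24/2) = 3.4987
Two-sided α = 0.1 → critical value z_{0.05} = 1.645.
Power = Φ(λ − 1.645) + Φ(−λ − 1.645) = Φ(1.854) + Φ(-5.144) = 0.9681 + 0.0000 = 0.9681.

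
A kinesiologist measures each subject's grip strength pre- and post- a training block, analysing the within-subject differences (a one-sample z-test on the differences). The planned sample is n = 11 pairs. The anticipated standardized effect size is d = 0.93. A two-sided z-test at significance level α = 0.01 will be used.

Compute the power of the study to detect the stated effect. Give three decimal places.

Noncentrality parameter: δ = d·√n = 0.93 × √11 = 3.0845
Critical value for a two-sided test at α = 0.01: z_{α/2} = 2.576.
Power = Φ(δ − 2.576) + Φ(−δ − 2.576) = Φ(0.509) + Φ(-5.660) = 0.6945 + 0.0000 = 0.6945.

Power ≈ 0.694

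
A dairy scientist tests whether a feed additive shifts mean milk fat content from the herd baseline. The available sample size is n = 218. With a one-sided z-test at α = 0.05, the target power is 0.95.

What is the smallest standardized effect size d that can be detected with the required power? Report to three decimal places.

d ≈ 0.223

Required noncentrality: δ = z_{0.05} + z_{0.05} = 1.645 + 1.645 = 3.290.
δ = d·√n ⇒ d = δ/√n = 3.290/√218 = 0.2228.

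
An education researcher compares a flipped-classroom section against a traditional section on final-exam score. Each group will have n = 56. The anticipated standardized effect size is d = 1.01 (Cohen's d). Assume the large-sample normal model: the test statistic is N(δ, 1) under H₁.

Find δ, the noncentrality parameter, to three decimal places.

δ ≈ 5.344

The noncentrality parameter scales effect size by the design's sample-size factor: δ = d·√(n/2) = 1.01 × √(56/2) = 5.3444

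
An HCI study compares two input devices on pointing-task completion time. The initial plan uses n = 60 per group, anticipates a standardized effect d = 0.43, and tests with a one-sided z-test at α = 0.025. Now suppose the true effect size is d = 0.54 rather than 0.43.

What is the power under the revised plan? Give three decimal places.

Power ≈ 0.841

With d = 0.54: δ = d·√(n/2) = 0.54 × √(60/2) = 2.9577. Critical value z_{0.025} = 1.960.
Revised power = Φ(δ − 1.960) = Φ(0.998) = 0.8408.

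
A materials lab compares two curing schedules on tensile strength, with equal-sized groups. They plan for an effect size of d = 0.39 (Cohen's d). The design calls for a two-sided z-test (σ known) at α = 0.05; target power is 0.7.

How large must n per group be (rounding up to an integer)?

n = 82 per group

For power 0.7 need Φ(δ − z_{0.025}) = 0.7, so δ = z_{0.025} + z_{0.30} = 1.960 + 0.524 = 2.484.
(Ignoring the negligible lower-tail rejection probability gives the usual closed-form inversion.)
δ = d·√(n/2) ⇒ n = 2(δ/d)² = 2 × (2.484 / 0.39)² = 81.16.
Round up to the next whole unit.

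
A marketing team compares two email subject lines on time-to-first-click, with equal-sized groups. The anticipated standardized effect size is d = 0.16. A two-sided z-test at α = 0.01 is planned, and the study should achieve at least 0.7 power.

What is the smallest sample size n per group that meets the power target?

n = 751 per group

For power 0.7 need Φ(δ − z_{0.005}) = 0.7, so δ = z_{0.005} + z_{0.30} = 2.576 + 0.524 = 3.100.
(The Φ(−δ − z_{α/2}) term is vanishingly small for δ > 0 and is dropped in the standard sample-size formula.)
δ = d·√(n/2) ⇒ n = 2(δ/d)² = 2 × (3.100 / 0.16)² = 750.89.
Round up to the next whole unit.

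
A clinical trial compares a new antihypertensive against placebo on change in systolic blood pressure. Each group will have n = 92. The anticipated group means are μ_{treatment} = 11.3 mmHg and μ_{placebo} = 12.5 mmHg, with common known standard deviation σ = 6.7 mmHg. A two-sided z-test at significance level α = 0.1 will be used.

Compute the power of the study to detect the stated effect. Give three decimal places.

Standardized effect: d = |μ_{treatment} − μ_{placebo}| / σ = |11.3 − 12.5| / 6.7 = 0.1791
Noncentrality parameter: δ = d·√(n/2) = 0.1791 × √(92/2) = 1.2147
Two-sided α = 0.1 → critical value z_{0.05} = 1.645.
Power = Φ(δ − 1.645) + Φ(−δ − 1.645) = Φ(-0.430) + Φ(-2.860) = 0.3336 + 0.0021 = 0.3357.

Power ≈ 0.336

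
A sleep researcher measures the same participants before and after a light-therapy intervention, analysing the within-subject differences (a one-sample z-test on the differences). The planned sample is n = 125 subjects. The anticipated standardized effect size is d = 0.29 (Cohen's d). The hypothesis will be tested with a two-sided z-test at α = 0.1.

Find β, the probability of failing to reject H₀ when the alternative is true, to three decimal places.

β ≈ 0.055

Noncentrality parameter: δ = d·√n = 0.29 × √125 = 3.2423
Critical value for a two-sided test at α = 0.1: z_{α/2} = 1.645.
Power = Φ(δ − 1.645) + Φ(−δ − 1.645) = Φ(1.597) + Φ(-4.887) = 0.9449 + 0.0000 = 0.9449.
Type II error: β = 1 − power = 1 − 0.9449 = 0.0551.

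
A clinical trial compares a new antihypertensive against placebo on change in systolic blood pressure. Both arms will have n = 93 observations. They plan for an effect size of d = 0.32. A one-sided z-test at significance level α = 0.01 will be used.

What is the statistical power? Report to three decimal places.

Noncentrality parameter: δ = d·√(n/2) = 0.32 × √(93/2) = 2.1821
One-sided α = 0.01 → critical value z_{0.01} = 2.326.
Power = P(Z > 2.326 − δ) = Φ(-0.144) = 0.4427.

Power ≈ 0.443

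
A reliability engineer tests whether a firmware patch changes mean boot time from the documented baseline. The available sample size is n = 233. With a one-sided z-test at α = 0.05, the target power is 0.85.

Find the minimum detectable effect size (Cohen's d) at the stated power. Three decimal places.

d ≈ 0.176

Required noncentrality: δ = z_{0.05} + z_{0.15} = 1.645 + 1.036 = 2.681.
δ = d·√n ⇒ d = δ/√n = 2.681/√233 = 0.1757.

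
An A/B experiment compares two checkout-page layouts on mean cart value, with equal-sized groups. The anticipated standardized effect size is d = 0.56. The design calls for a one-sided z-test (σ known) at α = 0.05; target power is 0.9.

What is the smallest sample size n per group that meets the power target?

Set Φ(δ − 1.645) = 0.9; then δ − 1.645 = Φ⁻¹(0.9) = 1.282, giving δ = 2.926.
δ = d·√(n/2) ⇒ n = 2(δ/d)² = 2 × (2.926 / 0.56)² = 54.62.
Round up to the next whole unit.

n = 55 per group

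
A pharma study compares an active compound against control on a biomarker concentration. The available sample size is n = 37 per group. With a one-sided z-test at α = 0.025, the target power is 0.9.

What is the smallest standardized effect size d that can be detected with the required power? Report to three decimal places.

d ≈ 0.754

Required noncentrality: δ = z_{0.025} + z_{0.10} = 1.960 + 1.282 = 3.242.
δ = d·√(n/2) ⇒ d = δ/√(n/2) = 3.242/√(37/2) = 0.7536.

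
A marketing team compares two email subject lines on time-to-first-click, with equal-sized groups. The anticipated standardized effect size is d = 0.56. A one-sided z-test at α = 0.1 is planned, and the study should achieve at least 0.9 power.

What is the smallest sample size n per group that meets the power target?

For power 0.9 need Φ(δ − z_{0.1}) = 0.9, so δ = z_{0.1} + z_{0.10} = 1.282 + 1.282 = 2.563.
δ = d·√(n/2) ⇒ n = 2(δ/d)² = 2 × (2.563 / 0.56)² = 41.90.
Round up to the next whole unit.

n = 42 per group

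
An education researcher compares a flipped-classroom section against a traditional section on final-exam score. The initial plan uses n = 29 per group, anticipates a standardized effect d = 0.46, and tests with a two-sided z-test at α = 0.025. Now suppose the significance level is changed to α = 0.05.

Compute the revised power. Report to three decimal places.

Power ≈ 0.418

δ = d·√(n/2) = 0.46 × √(29/2) = 1.7516 (unchanged). New critical value: z_{0.025} = 1.960.
Revised power = Φ(δ − 1.960) + Φ(−δ − 1.960) = Φ(-0.208) + Φ(-3.712) = 0.4175 + 0.0001 = 0.4176.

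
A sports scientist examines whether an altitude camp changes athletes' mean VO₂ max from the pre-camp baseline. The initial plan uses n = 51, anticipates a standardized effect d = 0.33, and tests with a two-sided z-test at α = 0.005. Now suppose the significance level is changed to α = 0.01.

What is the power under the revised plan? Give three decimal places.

δ = d·√n = 0.33 × √51 = 2.3567 (unchanged). New critical value: z_{0.005} = 2.576.
Revised power = Φ(δ − 2.576) + Φ(−δ − 2.576) = Φ(-0.219) + Φ(-4.933) = 0.4133 + 0.0000 = 0.4133.

Power ≈ 0.413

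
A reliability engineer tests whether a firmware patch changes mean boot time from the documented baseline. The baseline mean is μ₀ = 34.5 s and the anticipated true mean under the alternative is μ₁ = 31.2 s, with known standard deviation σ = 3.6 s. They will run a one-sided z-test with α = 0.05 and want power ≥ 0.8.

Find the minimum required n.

n = 8

Standardized effect: d = |μ₁ − μ₀| / σ = |31.2 − 34.5| / 3.6 = 0.9167
For power 0.8 need Φ(δ − z_{0.05}) = 0.8, so δ = z_{0.05} + z_{0.20} = 1.645 + 0.842 = 2.486.
δ = d·√n ⇒ n = (δ/d)² = (2.486 / 0.9167)² = 7.36.
Rounding up, n = 8.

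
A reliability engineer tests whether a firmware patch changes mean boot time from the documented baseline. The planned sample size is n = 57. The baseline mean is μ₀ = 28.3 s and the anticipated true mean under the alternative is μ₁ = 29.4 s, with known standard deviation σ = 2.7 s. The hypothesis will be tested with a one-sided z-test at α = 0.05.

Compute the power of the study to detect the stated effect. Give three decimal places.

Power ≈ 0.924

Standardized effect: d = |μ₁ − μ₀| / σ = |29.4 − 28.3| / 2.7 = 0.4074
Noncentrality parameter: δ = d·√n = 0.4074 × √57 = 3.0759
One-sided α = 0.05 → critical value z_{0.05} = 1.645.
Power = Φ(δ − 1.645) = Φ(1.431) = 0.9238.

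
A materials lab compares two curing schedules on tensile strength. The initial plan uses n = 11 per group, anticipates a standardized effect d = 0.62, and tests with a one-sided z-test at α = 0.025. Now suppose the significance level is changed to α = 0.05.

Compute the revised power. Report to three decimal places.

Power ≈ 0.424

δ = d·√(n/2) = 0.62 × √(11/2) = 1.4540 (unchanged). New critical value: z_{0.05} = 1.645.
Revised power = P(Z > 1.645 − δ) = Φ(-0.191) = 0.4243.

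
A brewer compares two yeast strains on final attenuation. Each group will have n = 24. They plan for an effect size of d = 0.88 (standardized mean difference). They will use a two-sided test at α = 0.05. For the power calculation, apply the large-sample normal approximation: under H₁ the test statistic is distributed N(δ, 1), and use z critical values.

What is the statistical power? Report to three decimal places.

Noncentrality parameter: δ = d·√(n/2) = 0.88 × √(24/2) = 3.0484
Critical value for a two-sided test at α = 0.05: z_{α/2} = 1.960.
Power = Φ(δ − 1.960) + Φ(−δ − 1.960) = Φ(1.088) + Φ(-5.008) = 0.8618 + 0.0000 = 0.8618.

Power ≈ 0.862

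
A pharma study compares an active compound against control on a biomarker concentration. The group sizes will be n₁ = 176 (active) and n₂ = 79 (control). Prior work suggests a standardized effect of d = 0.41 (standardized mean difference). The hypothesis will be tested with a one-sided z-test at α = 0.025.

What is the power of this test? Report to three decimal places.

Noncentrality parameter: δ = d / √(1/n₁ + 1/n₂) = 0.41 / √(1/176 + 1/79) = 3.0275
One-sided α = 0.025 → critical value z_{0.025} = 1.960.
Power = P(Z > 1.960 − δ) = Φ(1.068) = 0.8571.

Power ≈ 0.857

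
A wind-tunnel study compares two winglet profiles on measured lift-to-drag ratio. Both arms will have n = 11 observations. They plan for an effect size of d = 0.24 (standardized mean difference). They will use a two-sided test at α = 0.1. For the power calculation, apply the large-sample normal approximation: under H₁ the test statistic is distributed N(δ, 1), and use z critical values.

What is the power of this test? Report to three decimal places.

Power ≈ 0.153

Noncentrality parameter: δ = d·√(n/2) = 0.24 × √(11/2) = 0.5628
Critical value for a two-sided test at α = 0.1: z_{α/2} = 1.645.
Power = Φ(δ − 1.645) + Φ(−δ − 1.645) = Φ(-1.082) + Φ(-2.208) = 0.1396 + 0.0136 = 0.1533.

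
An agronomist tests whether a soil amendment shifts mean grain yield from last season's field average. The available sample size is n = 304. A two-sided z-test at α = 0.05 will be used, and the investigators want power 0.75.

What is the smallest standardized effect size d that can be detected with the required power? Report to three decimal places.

d ≈ 0.151

Need Φ(δ − 1.960) = 0.75, so δ = 1.960 + 0.674 = 2.634.
(The second rejection-region term Φ(−δ − z_{α/2}) is negligible and dropped.)
δ = d·√n ⇒ d = δ/√n = 2.634/√304 = 0.1511.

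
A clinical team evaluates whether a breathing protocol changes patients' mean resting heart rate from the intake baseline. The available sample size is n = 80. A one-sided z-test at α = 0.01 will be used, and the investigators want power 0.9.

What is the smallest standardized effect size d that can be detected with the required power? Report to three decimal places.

d ≈ 0.403

Need Φ(δ − 2.326) = 0.9, so δ = 2.326 + 1.282 = 3.608.
δ = d·√n ⇒ d = δ/√n = 3.608/√80 = 0.4034.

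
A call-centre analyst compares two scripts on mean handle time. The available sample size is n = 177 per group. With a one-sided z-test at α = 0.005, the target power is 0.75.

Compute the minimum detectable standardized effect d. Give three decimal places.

d ≈ 0.346

Required noncentrality: δ = z_{0.005} + z_{0.25} = 2.576 + 0.674 = 3.250.
δ = d·√(n/2) ⇒ d = δ/√(n/2) = 3.250/√(177/2) = 0.3455.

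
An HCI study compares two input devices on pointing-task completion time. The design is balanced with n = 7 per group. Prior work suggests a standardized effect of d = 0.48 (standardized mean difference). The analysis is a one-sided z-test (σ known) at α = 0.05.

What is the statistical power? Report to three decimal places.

Power ≈ 0.228

Noncentrality parameter: δ = d·√(n/2) = 0.48 × √(7/2) = 0.8980
Critical value for a one-sided test at α = 0.05: z_α = 1.645.
Power = Φ(δ − 1.645) = Φ(-0.747) = 0.2276.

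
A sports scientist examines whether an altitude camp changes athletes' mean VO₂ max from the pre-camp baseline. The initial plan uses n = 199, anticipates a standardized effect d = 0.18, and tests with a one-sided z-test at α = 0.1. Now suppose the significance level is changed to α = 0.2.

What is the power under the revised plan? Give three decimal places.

Power ≈ 0.955

δ = d·√n = 0.18 × √199 = 2.5392 (unchanged). New critical value: z_{0.2} = 0.842.
Revised power = Φ(δ − 0.842) = Φ(1.698) = 0.9552.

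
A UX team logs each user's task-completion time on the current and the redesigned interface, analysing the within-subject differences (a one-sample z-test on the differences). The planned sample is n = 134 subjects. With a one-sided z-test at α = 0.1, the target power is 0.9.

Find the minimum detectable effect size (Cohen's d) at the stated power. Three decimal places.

d ≈ 0.221

Need Φ(δ − 1.282) = 0.9, so δ = 1.282 + 1.282 = 2.563.
δ = d·√n ⇒ d = δ/√n = 2.563/√134 = 0.2214.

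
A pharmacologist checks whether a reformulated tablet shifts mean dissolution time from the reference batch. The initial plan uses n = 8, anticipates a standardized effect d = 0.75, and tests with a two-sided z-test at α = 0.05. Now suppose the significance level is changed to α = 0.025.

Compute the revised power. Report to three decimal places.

δ = d·√n = 0.75 × √8 = 2.1213 (unchanged). New critical value: z_{0.0125} = 2.241.
Revised power = Φ(δ − 2.241) + Φ(−δ − 2.241) = Φ(-0.120) + Φ(-4.363) = 0.4522 + 0.0000 = 0.4522.

Power ≈ 0.452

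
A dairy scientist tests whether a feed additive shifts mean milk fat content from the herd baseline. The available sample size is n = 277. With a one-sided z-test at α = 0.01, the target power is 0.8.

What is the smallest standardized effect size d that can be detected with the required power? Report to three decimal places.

d ≈ 0.190

Need Φ(δ − 2.326) = 0.8, so δ = 2.326 + 0.842 = 3.168.
δ = d·√n ⇒ d = δ/√n = 3.168/√277 = 0.1903.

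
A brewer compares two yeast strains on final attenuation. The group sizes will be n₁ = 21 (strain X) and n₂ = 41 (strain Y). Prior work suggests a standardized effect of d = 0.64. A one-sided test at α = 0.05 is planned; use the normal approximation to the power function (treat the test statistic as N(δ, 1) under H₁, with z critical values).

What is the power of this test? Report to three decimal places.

Power ≈ 0.770

Noncentrality parameter: δ = d / √(1/n₁ + 1/n₂) = 0.64 / √(1/21 + 1/41) = 2.3850
One-sided α = 0.05 → critical value z_{0.05} = 1.645.
Power = P(Z > 1.645 − δ) = Φ(0.740) = 0.7704.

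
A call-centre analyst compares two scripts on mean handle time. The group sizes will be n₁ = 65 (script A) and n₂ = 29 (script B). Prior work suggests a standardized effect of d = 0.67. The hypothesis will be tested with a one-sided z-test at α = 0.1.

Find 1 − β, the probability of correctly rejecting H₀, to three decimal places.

Power ≈ 0.957

Noncentrality parameter: δ = d / √(1/n₁ + 1/n₂) = 0.67 / √(1/65 + 1/29) = 3.0003
One-sided α = 0.1 → critical value z_{0.1} = 1.282.
Power = Φ(δ − 1.282) = Φ(1.719) = 0.9572.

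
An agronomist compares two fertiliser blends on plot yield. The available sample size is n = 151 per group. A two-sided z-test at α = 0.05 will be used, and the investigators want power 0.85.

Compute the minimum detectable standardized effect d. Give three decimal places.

d ≈ 0.345

Need Φ(δ − 1.960) = 0.85, so δ = 1.960 + 1.036 = 2.996.
(The second rejection-region term Φ(−δ − z_{α/2}) is negligible and dropped.)
δ = d·√(n/2) ⇒ d = δ/√(n/2) = 2.996/√(151/2) = 0.3448.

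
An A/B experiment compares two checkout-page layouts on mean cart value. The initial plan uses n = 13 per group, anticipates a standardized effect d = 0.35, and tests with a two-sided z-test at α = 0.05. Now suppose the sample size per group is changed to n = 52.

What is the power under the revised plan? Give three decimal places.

With n = 52 per group: δ = d·√(n/2) = 0.35 × √(52/2) = 1.7847. Critical value z_{0.025} = 1.960.
Revised power = Φ(δ − 1.960) + Φ(−δ − 1.960) = Φ(-0.175) + Φ(-3.745) = 0.4304 + 0.0001 = 0.4305.

Power ≈ 0.431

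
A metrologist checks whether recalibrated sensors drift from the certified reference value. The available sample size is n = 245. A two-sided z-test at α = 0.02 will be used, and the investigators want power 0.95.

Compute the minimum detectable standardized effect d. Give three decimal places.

d ≈ 0.254

Need Φ(δ − 2.326) = 0.95, so δ = 2.326 + 1.645 = 3.971.
(The second rejection-region term Φ(−δ − z_{α/2}) is negligible and dropped.)
δ = d·√n ⇒ d = δ/√n = 3.971/√245 = 0.2537.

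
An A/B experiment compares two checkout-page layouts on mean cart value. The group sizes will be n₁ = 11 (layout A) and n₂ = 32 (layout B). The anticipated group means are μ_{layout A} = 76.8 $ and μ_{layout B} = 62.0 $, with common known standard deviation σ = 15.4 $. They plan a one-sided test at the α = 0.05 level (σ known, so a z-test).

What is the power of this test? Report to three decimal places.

Standardized effect: d = |μ_{layout A} − μ_{layout B}| / σ = |76.8 − 62.0| / 15.4 = 0.9610
Noncentrality parameter: δ = d / √(1/n₁ + 1/n₂) = 0.9610 / √(1/11 + 1/32) = 2.7497
One-sided α = 0.05 → critical value z_{0.05} = 1.645.
Power = Φ(δ − 1.645) = Φ(1.105) = 0.8654.

Power ≈ 0.865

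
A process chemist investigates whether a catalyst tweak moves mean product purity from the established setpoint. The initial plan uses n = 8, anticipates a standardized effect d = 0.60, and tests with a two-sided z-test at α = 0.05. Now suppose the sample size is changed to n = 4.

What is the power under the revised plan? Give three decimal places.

With n = 4: δ = d·√n = 0.60 × √4 = 1.2000. Critical value z_{0.025} = 1.960.
Revised power = Φ(δ − 1.960) + Φ(−δ − 1.960) = Φ(-0.760) + Φ(-3.160) = 0.2236 + 0.0008 = 0.2244.

Power ≈ 0.224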